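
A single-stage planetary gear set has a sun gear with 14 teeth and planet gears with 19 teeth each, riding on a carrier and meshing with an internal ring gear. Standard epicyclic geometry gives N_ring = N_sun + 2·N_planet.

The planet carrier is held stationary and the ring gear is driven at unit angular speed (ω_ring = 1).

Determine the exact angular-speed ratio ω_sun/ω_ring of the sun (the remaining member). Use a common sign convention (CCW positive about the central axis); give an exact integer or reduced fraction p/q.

-26/7

N_ring = 14 + 2·19 = 52
14(ω_s−ω_c) = −52(ω_r−ω_c),  ω_c=0, ω_r=1
ω_s = 0 − (52/14)(1−0) = -26/7
ω_s/ω_r = -26/7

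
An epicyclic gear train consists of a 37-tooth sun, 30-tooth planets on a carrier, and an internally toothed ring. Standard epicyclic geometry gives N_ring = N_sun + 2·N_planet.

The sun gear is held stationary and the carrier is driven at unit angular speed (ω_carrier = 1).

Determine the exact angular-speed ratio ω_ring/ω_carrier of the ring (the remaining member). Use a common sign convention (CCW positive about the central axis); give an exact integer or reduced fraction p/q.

134/97

N_ring = 37 + 2·30 = 97
37(ω_s−ω_c) = −97(ω_r−ω_c),  ω_s=0, ω_c=1
ω_r = 1 − (37/97)(0−1) = 134/97
ω_r/ω_c = 134/97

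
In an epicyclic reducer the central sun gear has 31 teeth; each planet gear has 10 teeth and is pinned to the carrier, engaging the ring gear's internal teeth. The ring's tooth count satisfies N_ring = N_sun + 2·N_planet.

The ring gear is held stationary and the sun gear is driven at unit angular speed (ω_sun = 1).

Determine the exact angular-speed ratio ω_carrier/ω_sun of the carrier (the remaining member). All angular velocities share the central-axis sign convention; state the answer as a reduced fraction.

N_ring = 31 + 2·10 = 51
31(ω_s−ω_c) = −51(ω_r−ω_c),  ω_r=0, ω_s=1
31(1−ω_c) = −51(0−ω_c)  ⇒  82ω_c = 31  ⇒  ω_c = 31/82
ω_c/ω_s = 31/82

31/82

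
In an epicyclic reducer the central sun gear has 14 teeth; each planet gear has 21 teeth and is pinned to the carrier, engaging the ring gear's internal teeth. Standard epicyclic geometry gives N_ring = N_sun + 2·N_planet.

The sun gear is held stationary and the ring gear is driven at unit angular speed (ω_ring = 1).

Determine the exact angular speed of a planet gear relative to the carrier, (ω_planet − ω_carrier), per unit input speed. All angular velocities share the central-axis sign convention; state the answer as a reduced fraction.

8/15

N_ring = 14 + 2·21 = 56
14(ω_s−ω_c) = −56(ω_r−ω_c),  ω_s=0, ω_r=1
14(0−ω_c) = −56(1−ω_c)  ⇒  70ω_c = 56  ⇒  ω_c = 4/5
sun–planet: 14·(0−4/5) = −21·(ω_p−ω_c)  ⇒  ω_p−ω_c = −(14/21)·(-4/5) = 8/15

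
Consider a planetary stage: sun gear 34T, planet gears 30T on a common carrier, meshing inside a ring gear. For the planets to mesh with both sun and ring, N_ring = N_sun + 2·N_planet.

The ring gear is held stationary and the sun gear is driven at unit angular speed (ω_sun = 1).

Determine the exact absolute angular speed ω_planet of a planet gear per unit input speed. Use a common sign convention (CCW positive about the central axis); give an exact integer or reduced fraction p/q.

N_ring = 34 + 2·30 = 94
34(ω_s−ω_c) = −94(ω_r−ω_c),  ω_r=0, ω_s=1
34(1−ω_c) = −94(0−ω_c)  ⇒  128ω_c = 34  ⇒  ω_c = 17/64
sun–planet: 34·(1−17/64) = −30·(ω_p−ω_c)  ⇒  ω_p−ω_c = −(34/30)·(47/64) = -799/960
ω_p = 17/64 − 799/960 = -17/30

-17/30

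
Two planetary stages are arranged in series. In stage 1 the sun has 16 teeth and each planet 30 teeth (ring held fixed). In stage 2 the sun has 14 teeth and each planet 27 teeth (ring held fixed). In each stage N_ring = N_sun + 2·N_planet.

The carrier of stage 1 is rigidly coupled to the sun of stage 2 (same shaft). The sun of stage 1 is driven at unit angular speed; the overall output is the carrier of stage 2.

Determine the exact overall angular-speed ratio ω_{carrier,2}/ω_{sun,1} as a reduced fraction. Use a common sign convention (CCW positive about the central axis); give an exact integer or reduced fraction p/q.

Stage 1: N_ring = 16 + 2·30 = 76
Stage 1: 16(ω_s−ω_c) = −76(ω_r−ω_c),  ω_r=0, ω_s=1
Stage 1: 16(1−ω_c) = −76(0−ω_c)  ⇒  92ω_c = 16  ⇒  ω_c = 4/23
  ⇒ ω_c¹/ω_s¹ = 4/23
Stage 2: N_ring = 14 + 2·27 = 68
Stage 2: 14(ω_s−ω_c) = −68(ω_r−ω_c),  ω_r=0, ω_s=1
Stage 2: 14(1−ω_c) = −68(0−ω_c)  ⇒  82ω_c = 14  ⇒  ω_c = 7/41
  ⇒ ω_c²/ω_s² = 7/41
Coupling ω_s² = ω_c¹ ⇒ overall = 4/23 × 7/41 = 28/943

28/943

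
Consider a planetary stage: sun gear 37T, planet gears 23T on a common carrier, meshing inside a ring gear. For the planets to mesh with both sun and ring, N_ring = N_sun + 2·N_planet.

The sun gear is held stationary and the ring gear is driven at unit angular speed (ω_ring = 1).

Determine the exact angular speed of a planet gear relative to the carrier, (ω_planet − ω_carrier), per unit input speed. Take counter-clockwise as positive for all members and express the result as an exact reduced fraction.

N_ring = 37 + 2·23 = 83
37(ω_s−ω_c) = −83(ω_r−ω_c),  ω_s=0, ω_r=1
37(0−ω_c) = −83(1−ω_c)  ⇒  120ω_c = 83  ⇒  ω_c = 83/120
sun–planet: 37·(0−83/120) = −23·(ω_p−ω_c)  ⇒  ω_p−ω_c = −(37/23)·(-83/120) = 3071/2760

3071/2760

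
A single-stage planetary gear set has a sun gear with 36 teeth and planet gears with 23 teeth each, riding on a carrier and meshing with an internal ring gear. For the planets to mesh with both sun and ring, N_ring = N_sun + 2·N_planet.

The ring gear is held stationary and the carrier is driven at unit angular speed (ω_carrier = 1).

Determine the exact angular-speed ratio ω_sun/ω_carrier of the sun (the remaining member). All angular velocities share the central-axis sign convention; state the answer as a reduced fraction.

N_ring = 36 + 2·23 = 82
36(ω_s−ω_c) = −82(ω_r−ω_c),  ω_r=0, ω_c=1
ω_s = 1 − (82/36)(0−1) = 59/18
ω_s/ω_c = 59/18

59/18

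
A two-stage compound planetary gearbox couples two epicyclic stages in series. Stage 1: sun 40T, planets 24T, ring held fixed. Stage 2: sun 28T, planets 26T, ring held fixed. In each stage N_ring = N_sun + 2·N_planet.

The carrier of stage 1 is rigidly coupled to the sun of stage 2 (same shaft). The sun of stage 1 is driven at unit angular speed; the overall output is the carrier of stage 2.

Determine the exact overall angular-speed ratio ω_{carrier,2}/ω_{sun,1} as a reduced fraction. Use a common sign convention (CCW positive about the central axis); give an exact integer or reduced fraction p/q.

Stage 1: N_ring = 40 + 2·24 = 88
Stage 1: 40(ω_s−ω_c) = −88(ω_r−ω_c),  ω_r=0, ω_s=1
Stage 1: 40(1−ω_c) = −88(0−ω_c)  ⇒  128ω_c = 40  ⇒  ω_c = 5/16
  ⇒ ω_c¹/ω_s¹ = 5/16
Stage 2: N_ring = 28 + 2·26 = 80
Stage 2: 28(ω_s−ω_c) = −80(ω_r−ω_c),  ω_r=0, ω_s=1
Stage 2: 28(1−ω_c) = −80(0−ω_c)  ⇒  108ω_c = 28  ⇒  ω_c = 7/27
  ⇒ ω_c²/ω_s² = 7/27
Coupling ω_s² = ω_c¹ ⇒ overall = 5/16 × 7/27 = 35/432

35/432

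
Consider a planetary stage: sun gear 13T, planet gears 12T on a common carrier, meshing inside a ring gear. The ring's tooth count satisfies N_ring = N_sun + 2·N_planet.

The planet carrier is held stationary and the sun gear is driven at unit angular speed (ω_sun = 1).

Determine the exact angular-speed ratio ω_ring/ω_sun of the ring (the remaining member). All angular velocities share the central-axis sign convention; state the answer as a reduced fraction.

N_ring = 13 + 2·12 = 37
13(ω_s−ω_c) = −37(ω_r−ω_c),  ω_c=0, ω_s=1
ω_r = 0 − (13/37)(1−0) = -13/37
ω_r/ω_s = -13/37

-13/37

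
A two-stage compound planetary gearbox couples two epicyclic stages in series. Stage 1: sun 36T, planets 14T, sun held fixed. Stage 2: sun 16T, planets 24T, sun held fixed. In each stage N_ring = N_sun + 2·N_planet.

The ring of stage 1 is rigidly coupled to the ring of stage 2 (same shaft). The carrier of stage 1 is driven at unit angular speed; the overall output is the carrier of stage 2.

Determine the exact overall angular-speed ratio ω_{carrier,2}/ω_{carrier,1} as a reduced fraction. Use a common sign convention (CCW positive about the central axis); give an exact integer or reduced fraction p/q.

Stage 1: N_ring = 36 + 2·14 = 64
Stage 1: 36(ω_s−ω_c) = −64(ω_r−ω_c),  ω_s=0, ω_c=1
Stage 1: ω_r = 1 − (36/64)(0−1) = 25/16
  ⇒ ω_r¹/ω_c¹ = 25/16
Stage 2: N_ring = 16 + 2·24 = 64
Stage 2: 16(ω_s−ω_c) = −64(ω_r−ω_c),  ω_s=0, ω_r=1
Stage 2: 16(0−ω_c) = −64(1−ω_c)  ⇒  80ω_c = 64  ⇒  ω_c = 4/5
  ⇒ ω_c²/ω_r² = 4/5
Coupling ω_r² = ω_r¹ ⇒ overall = 25/16 × 4/5 = 5/4

5/4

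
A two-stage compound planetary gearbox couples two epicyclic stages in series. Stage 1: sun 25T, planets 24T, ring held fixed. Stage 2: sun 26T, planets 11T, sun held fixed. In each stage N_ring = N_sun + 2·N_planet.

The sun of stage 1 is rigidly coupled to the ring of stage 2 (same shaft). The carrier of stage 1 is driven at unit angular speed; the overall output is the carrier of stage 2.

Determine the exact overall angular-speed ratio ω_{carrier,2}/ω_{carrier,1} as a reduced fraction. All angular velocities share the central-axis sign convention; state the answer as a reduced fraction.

Stage 1: N_ring = 25 + 2·24 = 73
Stage 1: 25(ω_s−ω_c) = −73(ω_r−ω_c),  ω_r=0, ω_c=1
Stage 1: ω_s = 1 − (73/25)(0−1) = 98/25
  ⇒ ω_s¹/ω_c¹ = 98/25
Stage 2: N_ring = 26 + 2·11 = 48
Stage 2: 26(ω_s−ω_c) = −48(ω_r−ω_c),  ω_s=0, ω_r=1
Stage 2: 26(0−ω_c) = −48(1−ω_c)  ⇒  74ω_c = 48  ⇒  ω_c = 24/37
  ⇒ ω_c²/ω_r² = 24/37
Coupling ω_r² = ω_s¹ ⇒ overall = 98/25 × 24/37 = 2352/925

2352/925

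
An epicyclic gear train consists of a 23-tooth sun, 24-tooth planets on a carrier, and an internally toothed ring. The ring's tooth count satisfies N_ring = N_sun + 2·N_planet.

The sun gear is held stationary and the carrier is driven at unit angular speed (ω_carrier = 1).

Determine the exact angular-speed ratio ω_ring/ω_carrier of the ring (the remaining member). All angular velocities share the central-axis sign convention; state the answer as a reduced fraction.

94/71

N_ring = 23 + 2·24 = 71
23(ω_s−ω_c) = −71(ω_r−ω_c),  ω_s=0, ω_c=1
ω_r = 1 − (23/71)(0−1) = 94/71
ω_r/ω_c = 94/71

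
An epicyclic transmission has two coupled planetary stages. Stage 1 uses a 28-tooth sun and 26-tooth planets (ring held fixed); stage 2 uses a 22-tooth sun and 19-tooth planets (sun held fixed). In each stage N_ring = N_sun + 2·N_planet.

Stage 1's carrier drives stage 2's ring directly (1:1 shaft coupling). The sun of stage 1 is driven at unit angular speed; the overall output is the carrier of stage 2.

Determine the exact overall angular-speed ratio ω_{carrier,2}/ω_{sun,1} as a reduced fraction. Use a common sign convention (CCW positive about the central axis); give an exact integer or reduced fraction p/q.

Stage 1: N_ring = 28 + 2·26 = 80
Stage 1: 28(ω_s−ω_c) = −80(ω_r−ω_c),  ω_r=0, ω_s=1
Stage 1: 28(1−ω_c) = −80(0−ω_c)  ⇒  108ω_c = 28  ⇒  ω_c = 7/27
  ⇒ ω_c¹/ω_s¹ = 7/27
Stage 2: N_ring = 22 + 2·19 = 60
Stage 2: 22(ω_s−ω_c) = −60(ω_r−ω_c),  ω_s=0, ω_r=1
Stage 2: 22(0−ω_c) = −60(1−ω_c)  ⇒  82ω_c = 60  ⇒  ω_c = 30/41
  ⇒ ω_c²/ω_r² = 30/41
Coupling ω_r² = ω_c¹ ⇒ overall = 7/27 × 30/41 = 70/369

70/369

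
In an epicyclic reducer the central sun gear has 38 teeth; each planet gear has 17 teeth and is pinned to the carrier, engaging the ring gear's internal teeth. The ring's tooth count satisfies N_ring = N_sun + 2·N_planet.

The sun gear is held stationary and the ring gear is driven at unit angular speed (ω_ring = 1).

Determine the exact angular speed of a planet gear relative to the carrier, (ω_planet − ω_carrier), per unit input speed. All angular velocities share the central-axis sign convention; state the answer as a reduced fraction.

1368/935

N_ring = 38 + 2·17 = 72
38(ω_s−ω_c) = −72(ω_r−ω_c),  ω_s=0, ω_r=1
38(0−ω_c) = −72(1−ω_c)  ⇒  110ω_c = 72  ⇒  ω_c = 36/55
sun–planet: 38·(0−36/55) = −17·(ω_p−ω_c)  ⇒  ω_p−ω_c = −(38/17)·(-36/55) = 1368/935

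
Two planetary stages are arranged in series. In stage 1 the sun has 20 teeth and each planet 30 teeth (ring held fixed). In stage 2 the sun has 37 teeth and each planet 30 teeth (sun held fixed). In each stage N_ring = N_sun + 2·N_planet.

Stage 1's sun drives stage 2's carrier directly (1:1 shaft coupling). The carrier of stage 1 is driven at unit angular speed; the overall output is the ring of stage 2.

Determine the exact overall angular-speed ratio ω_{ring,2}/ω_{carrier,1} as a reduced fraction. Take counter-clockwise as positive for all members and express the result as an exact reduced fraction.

670/97

Stage 1: N_ring = 20 + 2·30 = 80
Stage 1: 20(ω_s−ω_c) = −80(ω_r−ω_c),  ω_r=0, ω_c=1
Stage 1: ω_s = 1 − (80/20)(0−1) = 5
  ⇒ ω_s¹/ω_c¹ = 5
Stage 2: N_ring = 37 + 2·30 = 97
Stage 2: 37(ω_s−ω_c) = −97(ω_r−ω_c),  ω_s=0, ω_c=1
Stage 2: ω_r = 1 − (37/97)(0−1) = 134/97
  ⇒ ω_r²/ω_c² = 134/97
Coupling ω_c² = ω_s¹ ⇒ overall = 5 × 134/97 = 670/97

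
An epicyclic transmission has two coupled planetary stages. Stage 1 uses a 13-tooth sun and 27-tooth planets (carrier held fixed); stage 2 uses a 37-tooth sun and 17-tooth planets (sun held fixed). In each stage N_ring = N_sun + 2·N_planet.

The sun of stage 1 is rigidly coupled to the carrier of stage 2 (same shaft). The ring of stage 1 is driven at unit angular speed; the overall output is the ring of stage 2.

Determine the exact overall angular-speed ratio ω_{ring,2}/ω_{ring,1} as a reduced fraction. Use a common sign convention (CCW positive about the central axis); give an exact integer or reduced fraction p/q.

Stage 1: N_ring = 13 + 2·27 = 67
Stage 1: 13(ω_s−ω_c) = −67(ω_r−ω_c),  ω_c=0, ω_r=1
Stage 1: ω_s = 0 − (67/13)(1−0) = -67/13
  ⇒ ω_s¹/ω_r¹ = -67/13
Stage 2: N_ring = 37 + 2·17 = 71
Stage 2: 37(ω_s−ω_c) = −71(ω_r−ω_c),  ω_s=0, ω_c=1
Stage 2: ω_r = 1 − (37/71)(0−1) = 108/71
  ⇒ ω_r²/ω_c² = 108/71
Coupling ω_c² = ω_s¹ ⇒ overall = -67/13 × 108/71 = -7236/923

-7236/923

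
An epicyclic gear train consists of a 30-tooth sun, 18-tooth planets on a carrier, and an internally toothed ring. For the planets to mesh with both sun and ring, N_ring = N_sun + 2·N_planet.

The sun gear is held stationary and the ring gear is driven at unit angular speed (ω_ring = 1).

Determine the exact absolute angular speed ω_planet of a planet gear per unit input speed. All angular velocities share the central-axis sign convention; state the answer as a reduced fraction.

11/6

N_ring = 30 + 2·18 = 66
30(ω_s−ω_c) = −66(ω_r−ω_c),  ω_s=0, ω_r=1
30(0−ω_c) = −66(1−ω_c)  ⇒  96ω_c = 66  ⇒  ω_c = 11/16
sun–planet: 30·(0−11/16) = −18·(ω_p−ω_c)  ⇒  ω_p−ω_c = −(30/18)·(-11/16) = 55/48
ω_p = 11/16 + 55/48 = 11/6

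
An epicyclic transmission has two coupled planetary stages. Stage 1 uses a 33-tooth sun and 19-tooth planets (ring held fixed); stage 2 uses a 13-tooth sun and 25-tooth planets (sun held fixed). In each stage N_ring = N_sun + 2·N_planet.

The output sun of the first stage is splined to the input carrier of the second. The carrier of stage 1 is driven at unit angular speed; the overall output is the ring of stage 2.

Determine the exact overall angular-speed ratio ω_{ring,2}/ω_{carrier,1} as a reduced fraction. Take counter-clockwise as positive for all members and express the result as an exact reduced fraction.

Stage 1: N_ring = 33 + 2·19 = 71
Stage 1: 33(ω_s−ω_c) = −71(ω_r−ω_c),  ω_r=0, ω_c=1
Stage 1: ω_s = 1 − (71/33)(0−1) = 104/33
  ⇒ ω_s¹/ω_c¹ = 104/33
Stage 2: N_ring = 13 + 2·25 = 63
Stage 2: 13(ω_s−ω_c) = −63(ω_r−ω_c),  ω_s=0, ω_c=1
Stage 2: ω_r = 1 − (13/63)(0−1) = 76/63
  ⇒ ω_r²/ω_c² = 76/63
Coupling ω_c² = ω_s¹ ⇒ overall = 104/33 × 76/63 = 7904/2079

7904/2079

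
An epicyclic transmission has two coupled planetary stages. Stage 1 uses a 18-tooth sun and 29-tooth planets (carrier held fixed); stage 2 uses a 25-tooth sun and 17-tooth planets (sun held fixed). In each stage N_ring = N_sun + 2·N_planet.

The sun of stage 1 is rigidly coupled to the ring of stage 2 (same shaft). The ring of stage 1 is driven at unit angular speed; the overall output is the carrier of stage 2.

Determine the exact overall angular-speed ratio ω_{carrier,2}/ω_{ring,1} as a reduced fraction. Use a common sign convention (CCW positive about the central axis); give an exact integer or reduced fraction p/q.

-1121/378

Stage 1: N_ring = 18 + 2·29 = 76
Stage 1: 18(ω_s−ω_c) = −76(ω_r−ω_c),  ω_c=0, ω_r=1
Stage 1: ω_s = 0 − (76/18)(1−0) = -38/9
  ⇒ ω_s¹/ω_r¹ = -38/9
Stage 2: N_ring = 25 + 2·17 = 59
Stage 2: 25(ω_s−ω_c) = −59(ω_r−ω_c),  ω_s=0, ω_r=1
Stage 2: 25(0−ω_c) = −59(1−ω_c)  ⇒  84ω_c = 59  ⇒  ω_c = 59/84
  ⇒ ω_c²/ω_r² = 59/84
Coupling ω_r² = ω_s¹ ⇒ overall = -38/9 × 59/84 = -1121/378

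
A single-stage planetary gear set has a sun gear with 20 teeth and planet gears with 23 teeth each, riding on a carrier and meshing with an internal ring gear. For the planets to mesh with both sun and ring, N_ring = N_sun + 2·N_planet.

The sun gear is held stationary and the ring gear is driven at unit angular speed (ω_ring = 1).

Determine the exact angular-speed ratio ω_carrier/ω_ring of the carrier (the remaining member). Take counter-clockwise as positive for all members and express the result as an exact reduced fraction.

N_ring = 20 + 2·23 = 66
20(ω_s−ω_c) = −66(ω_r−ω_c),  ω_s=0, ω_r=1
20(0−ω_c) = −66(1−ω_c)  ⇒  86ω_c = 66  ⇒  ω_c = 33/43
ω_c/ω_r = 33/43

33/43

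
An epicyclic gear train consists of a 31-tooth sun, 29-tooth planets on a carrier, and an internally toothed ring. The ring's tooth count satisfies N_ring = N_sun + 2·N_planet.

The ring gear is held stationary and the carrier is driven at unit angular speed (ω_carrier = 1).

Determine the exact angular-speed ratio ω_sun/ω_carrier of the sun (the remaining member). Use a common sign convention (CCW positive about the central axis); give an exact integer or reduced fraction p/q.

N_ring = 31 + 2·29 = 89
31(ω_s−ω_c) = −89(ω_r−ω_c),  ω_r=0, ω_c=1
ω_s = 1 − (89/31)(0−1) = 120/31
ω_s/ω_c = 120/31

120/31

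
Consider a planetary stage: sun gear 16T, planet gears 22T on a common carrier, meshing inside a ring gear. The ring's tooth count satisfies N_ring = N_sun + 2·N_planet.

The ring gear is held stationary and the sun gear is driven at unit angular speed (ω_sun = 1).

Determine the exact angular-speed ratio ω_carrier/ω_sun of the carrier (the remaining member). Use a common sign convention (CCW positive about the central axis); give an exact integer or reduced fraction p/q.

4/19

N_ring = 16 + 2·22 = 60
16(ω_s−ω_c) = −60(ω_r−ω_c),  ω_r=0, ω_s=1
16(1−ω_c) = −60(0−ω_c)  ⇒  76ω_c = 16  ⇒  ω_c = 4/19
ω_c/ω_s = 4/19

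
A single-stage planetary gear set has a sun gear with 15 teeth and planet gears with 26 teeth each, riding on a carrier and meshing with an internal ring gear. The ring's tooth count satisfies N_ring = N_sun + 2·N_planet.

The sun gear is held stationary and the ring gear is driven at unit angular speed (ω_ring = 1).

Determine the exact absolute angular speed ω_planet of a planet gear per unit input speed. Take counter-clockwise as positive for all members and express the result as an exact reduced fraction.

N_ring = 15 + 2·26 = 67
15(ω_s−ω_c) = −67(ω_r−ω_c),  ω_s=0, ω_r=1
15(0−ω_c) = −67(1−ω_c)  ⇒  82ω_c = 67  ⇒  ω_c = 67/82
sun–planet: 15·(0−67/82) = −26·(ω_p−ω_c)  ⇒  ω_p−ω_c = −(15/26)·(-67/82) = 1005/2132
ω_p = 67/82 + 1005/2132 = 67/52

67/52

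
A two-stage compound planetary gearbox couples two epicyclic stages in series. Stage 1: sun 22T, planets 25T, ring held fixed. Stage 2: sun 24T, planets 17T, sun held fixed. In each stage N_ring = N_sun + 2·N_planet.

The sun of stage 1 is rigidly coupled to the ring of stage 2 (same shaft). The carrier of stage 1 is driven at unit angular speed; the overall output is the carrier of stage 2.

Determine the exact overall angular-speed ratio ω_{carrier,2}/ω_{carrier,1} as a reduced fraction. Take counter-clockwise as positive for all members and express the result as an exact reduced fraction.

1363/451

Stage 1: N_ring = 22 + 2·25 = 72
Stage 1: 22(ω_s−ω_c) = −72(ω_r−ω_c),  ω_r=0, ω_c=1
Stage 1: ω_s = 1 − (72/22)(0−1) = 47/11
  ⇒ ω_s¹/ω_c¹ = 47/11
Stage 2: N_ring = 24 + 2·17 = 58
Stage 2: 24(ω_s−ω_c) = −58(ω_r−ω_c),  ω_s=0, ω_r=1
Stage 2: 24(0−ω_c) = −58(1−ω_c)  ⇒  82ω_c = 58  ⇒  ω_c = 29/41
  ⇒ ω_c²/ω_r² = 29/41
Coupling ω_r² = ω_s¹ ⇒ overall = 47/11 × 29/41 = 1363/451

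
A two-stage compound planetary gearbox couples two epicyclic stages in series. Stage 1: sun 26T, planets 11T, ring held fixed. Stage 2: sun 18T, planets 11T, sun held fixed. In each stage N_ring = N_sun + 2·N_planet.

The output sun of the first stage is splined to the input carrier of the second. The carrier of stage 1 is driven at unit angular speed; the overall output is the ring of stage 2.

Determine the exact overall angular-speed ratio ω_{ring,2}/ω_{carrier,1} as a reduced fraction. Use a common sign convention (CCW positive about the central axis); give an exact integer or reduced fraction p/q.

1073/260

Stage 1: N_ring = 26 + 2·11 = 48
Stage 1: 26(ω_s−ω_c) = −48(ω_r−ω_c),  ω_r=0, ω_c=1
Stage 1: ω_s = 1 − (48/26)(0−1) = 37/13
  ⇒ ω_s¹/ω_c¹ = 37/13
Stage 2: N_ring = 18 + 2·11 = 40
Stage 2: 18(ω_s−ω_c) = −40(ω_r−ω_c),  ω_s=0, ω_c=1
Stage 2: ω_r = 1 − (18/40)(0−1) = 29/20
  ⇒ ω_r²/ω_c² = 29/20
Coupling ω_c² = ω_s¹ ⇒ overall = 37/13 × 29/20 = 1073/260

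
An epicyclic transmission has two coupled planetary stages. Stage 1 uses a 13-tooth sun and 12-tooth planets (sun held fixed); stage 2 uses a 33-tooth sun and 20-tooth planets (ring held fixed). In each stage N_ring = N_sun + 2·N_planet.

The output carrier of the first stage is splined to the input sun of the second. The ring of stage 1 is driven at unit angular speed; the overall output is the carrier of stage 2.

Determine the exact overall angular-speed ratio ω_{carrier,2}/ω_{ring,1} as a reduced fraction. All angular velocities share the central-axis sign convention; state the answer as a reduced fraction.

Stage 1: N_ring = 13 + 2·12 = 37
Stage 1: 13(ω_s−ω_c) = −37(ω_r−ω_c),  ω_s=0, ω_r=1
Stage 1: 13(0−ω_c) = −37(1−ω_c)  ⇒  50ω_c = 37  ⇒  ω_c = 37/50
  ⇒ ω_c¹/ω_r¹ = 37/50
Stage 2: N_ring = 33 + 2·20 = 73
Stage 2: 33(ω_s−ω_c) = −73(ω_r−ω_c),  ω_r=0, ω_s=1
Stage 2: 33(1−ω_c) = −73(0−ω_c)  ⇒  106ω_c = 33  ⇒  ω_c = 33/106
  ⇒ ω_c²/ω_s² = 33/106
Coupling ω_s² = ω_c¹ ⇒ overall = 37/50 × 33/106 = 1221/5300

1221/5300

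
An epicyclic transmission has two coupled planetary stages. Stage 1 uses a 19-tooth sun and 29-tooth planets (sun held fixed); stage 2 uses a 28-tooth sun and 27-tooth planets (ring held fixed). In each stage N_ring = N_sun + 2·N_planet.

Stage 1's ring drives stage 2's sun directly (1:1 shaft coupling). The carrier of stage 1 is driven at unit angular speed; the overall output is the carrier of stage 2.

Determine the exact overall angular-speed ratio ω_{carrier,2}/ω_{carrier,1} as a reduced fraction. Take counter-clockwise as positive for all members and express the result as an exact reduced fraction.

192/605

Stage 1: N_ring = 19 + 2·29 = 77
Stage 1: 19(ω_s−ω_c) = −77(ω_r−ω_c),  ω_s=0, ω_c=1
Stage 1: ω_r = 1 − (19/77)(0−1) = 96/77
  ⇒ ω_r¹/ω_c¹ = 96/77
Stage 2: N_ring = 28 + 2·27 = 82
Stage 2: 28(ω_s−ω_c) = −82(ω_r−ω_c),  ω_r=0, ω_s=1
Stage 2: 28(1−ω_c) = −82(0−ω_c)  ⇒  110ω_c = 28  ⇒  ω_c = 14/55
  ⇒ ω_c²/ω_s² = 14/55
Coupling ω_s² = ω_r¹ ⇒ overall = 96/77 × 14/55 = 192/605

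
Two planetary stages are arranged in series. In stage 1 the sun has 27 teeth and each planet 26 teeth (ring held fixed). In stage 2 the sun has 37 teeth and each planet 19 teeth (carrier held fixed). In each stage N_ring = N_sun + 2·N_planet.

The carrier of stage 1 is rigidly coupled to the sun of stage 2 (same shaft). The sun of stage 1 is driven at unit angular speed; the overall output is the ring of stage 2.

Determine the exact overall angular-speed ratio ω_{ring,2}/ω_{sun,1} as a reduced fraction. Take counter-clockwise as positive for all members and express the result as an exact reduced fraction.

Stage 1: N_ring = 27 + 2·26 = 79
Stage 1: 27(ω_s−ω_c) = −79(ω_r−ω_c),  ω_r=0, ω_s=1
Stage 1: 27(1−ω_c) = −79(0−ω_c)  ⇒  106ω_c = 27  ⇒  ω_c = 27/106
  ⇒ ω_c¹/ω_s¹ = 27/106
Stage 2: N_ring = 37 + 2·19 = 75
Stage 2: 37(ω_s−ω_c) = −75(ω_r−ω_c),  ω_c=0, ω_s=1
Stage 2: ω_r = 0 − (37/75)(1−0) = -37/75
  ⇒ ω_r²/ω_s² = -37/75
Coupling ω_s² = ω_c¹ ⇒ overall = 27/106 × -37/75 = -333/2650

-333/2650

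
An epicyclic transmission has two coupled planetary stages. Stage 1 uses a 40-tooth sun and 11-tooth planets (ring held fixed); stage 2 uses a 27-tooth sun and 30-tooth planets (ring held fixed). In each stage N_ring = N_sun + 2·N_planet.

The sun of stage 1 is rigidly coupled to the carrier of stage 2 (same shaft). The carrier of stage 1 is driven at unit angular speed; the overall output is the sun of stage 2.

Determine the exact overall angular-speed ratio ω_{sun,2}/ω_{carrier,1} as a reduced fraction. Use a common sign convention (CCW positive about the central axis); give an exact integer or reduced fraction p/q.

323/30

Stage 1: N_ring = 40 + 2·11 = 62
Stage 1: 40(ω_s−ω_c) = −62(ω_r−ω_c),  ω_r=0, ω_c=1
Stage 1: ω_s = 1 − (62/40)(0−1) = 51/20
  ⇒ ω_s¹/ω_c¹ = 51/20
Stage 2: N_ring = 27 + 2·30 = 87
Stage 2: 27(ω_s−ω_c) = −87(ω_r−ω_c),  ω_r=0, ω_c=1
Stage 2: ω_s = 1 − (87/27)(0−1) = 38/9
  ⇒ ω_s²/ω_c² = 38/9
Coupling ω_c² = ω_s¹ ⇒ overall = 51/20 × 38/9 = 323/30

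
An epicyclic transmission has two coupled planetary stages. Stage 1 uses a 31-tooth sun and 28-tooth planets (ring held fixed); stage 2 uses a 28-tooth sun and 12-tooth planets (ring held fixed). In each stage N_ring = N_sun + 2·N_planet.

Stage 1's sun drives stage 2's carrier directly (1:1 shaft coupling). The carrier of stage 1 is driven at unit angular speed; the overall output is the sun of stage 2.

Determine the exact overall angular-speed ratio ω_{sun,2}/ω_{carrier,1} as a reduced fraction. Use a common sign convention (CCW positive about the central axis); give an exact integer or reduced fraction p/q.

Stage 1: N_ring = 31 + 2·28 = 87
Stage 1: 31(ω_s−ω_c) = −87(ω_r−ω_c),  ω_r=0, ω_c=1
Stage 1: ω_s = 1 − (87/31)(0−1) = 118/31
  ⇒ ω_s¹/ω_c¹ = 118/31
Stage 2: N_ring = 28 + 2·12 = 52
Stage 2: 28(ω_s−ω_c) = −52(ω_r−ω_c),  ω_r=0, ω_c=1
Stage 2: ω_s = 1 − (52/28)(0−1) = 20/7
  ⇒ ω_s²/ω_c² = 20/7
Coupling ω_c² = ω_s¹ ⇒ overall = 118/31 × 20/7 = 2360/217

2360/217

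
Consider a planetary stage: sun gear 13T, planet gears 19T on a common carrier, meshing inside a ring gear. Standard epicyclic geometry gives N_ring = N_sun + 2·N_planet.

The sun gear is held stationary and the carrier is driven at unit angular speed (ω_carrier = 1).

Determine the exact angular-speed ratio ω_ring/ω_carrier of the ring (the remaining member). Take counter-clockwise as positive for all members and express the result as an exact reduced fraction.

64/51

N_ring = 13 + 2·19 = 51
13(ω_s−ω_c) = −51(ω_r−ω_c),  ω_s=0, ω_c=1
ω_r = 1 − (13/51)(0−1) = 64/51
ω_r/ω_c = 64/51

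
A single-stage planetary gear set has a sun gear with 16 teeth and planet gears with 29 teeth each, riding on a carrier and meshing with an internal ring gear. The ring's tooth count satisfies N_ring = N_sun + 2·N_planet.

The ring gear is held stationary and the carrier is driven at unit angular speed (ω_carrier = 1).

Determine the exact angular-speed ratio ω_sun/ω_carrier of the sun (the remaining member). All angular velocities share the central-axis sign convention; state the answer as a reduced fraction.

45/8

N_ring = 16 + 2·29 = 74
16(ω_s−ω_c) = −74(ω_r−ω_c),  ω_r=0, ω_c=1
ω_s = 1 − (74/16)(0−1) = 45/8
ω_s/ω_c = 45/8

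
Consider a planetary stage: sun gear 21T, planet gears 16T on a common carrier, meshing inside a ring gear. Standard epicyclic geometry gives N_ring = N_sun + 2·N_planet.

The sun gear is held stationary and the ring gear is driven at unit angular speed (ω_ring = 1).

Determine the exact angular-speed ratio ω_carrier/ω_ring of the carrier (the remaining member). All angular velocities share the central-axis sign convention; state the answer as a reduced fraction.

N_ring = 21 + 2·16 = 53
21(ω_s−ω_c) = −53(ω_r−ω_c),  ω_s=0, ω_r=1
21(0−ω_c) = −53(1−ω_c)  ⇒  74ω_c = 53  ⇒  ω_c = 53/74
ω_c/ω_r = 53/74

53/74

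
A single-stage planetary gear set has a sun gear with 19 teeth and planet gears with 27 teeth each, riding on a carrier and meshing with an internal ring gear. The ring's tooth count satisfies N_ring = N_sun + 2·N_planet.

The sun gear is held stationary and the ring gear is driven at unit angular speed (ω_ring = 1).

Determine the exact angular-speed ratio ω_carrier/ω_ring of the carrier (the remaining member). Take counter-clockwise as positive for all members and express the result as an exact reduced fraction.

73/92

N_ring = 19 + 2·27 = 73
19(ω_s−ω_c) = −73(ω_r−ω_c),  ω_s=0, ω_r=1
19(0−ω_c) = −73(1−ω_c)  ⇒  92ω_c = 73  ⇒  ω_c = 73/92
ω_c/ω_r = 73/92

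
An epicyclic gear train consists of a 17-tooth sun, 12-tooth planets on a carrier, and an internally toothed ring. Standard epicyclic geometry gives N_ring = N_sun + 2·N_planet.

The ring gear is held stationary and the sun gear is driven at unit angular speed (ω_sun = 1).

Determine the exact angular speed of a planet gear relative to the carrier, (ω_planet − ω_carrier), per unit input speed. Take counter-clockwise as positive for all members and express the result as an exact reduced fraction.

N_ring = 17 + 2·12 = 41
17(ω_s−ω_c) = −41(ω_r−ω_c),  ω_r=0, ω_s=1
17(1−ω_c) = −41(0−ω_c)  ⇒  58ω_c = 17  ⇒  ω_c = 17/58
sun–planet: 17·(1−17/58) = −12·(ω_p−ω_c)  ⇒  ω_p−ω_c = −(17/12)·(41/58) = -697/696

-697/696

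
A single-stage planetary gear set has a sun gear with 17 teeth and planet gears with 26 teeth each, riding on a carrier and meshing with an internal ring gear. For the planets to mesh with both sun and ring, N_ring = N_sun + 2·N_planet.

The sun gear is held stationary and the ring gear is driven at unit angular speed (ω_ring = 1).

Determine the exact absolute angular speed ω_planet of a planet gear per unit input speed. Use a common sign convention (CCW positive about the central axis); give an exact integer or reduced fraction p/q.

N_ring = 17 + 2·26 = 69
17(ω_s−ω_c) = −69(ω_r−ω_c),  ω_s=0, ω_r=1
17(0−ω_c) = −69(1−ω_c)  ⇒  86ω_c = 69  ⇒  ω_c = 69/86
sun–planet: 17·(0−69/86) = −26·(ω_p−ω_c)  ⇒  ω_p−ω_c = −(17/26)·(-69/86) = 1173/2236
ω_p = 69/86 + 1173/2236 = 69/52

69/52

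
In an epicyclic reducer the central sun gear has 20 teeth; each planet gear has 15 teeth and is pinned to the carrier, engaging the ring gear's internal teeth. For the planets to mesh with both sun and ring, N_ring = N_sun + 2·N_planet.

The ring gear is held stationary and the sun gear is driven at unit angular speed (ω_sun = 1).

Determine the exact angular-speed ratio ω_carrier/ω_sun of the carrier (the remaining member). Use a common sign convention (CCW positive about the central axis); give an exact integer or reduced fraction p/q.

N_ring = 20 + 2·15 = 50
20(ω_s−ω_c) = −50(ω_r−ω_c),  ω_r=0, ω_s=1
20(1−ω_c) = −50(0−ω_c)  ⇒  70ω_c = 20  ⇒  ω_c = 2/7
ω_c/ω_s = 2/7

2/7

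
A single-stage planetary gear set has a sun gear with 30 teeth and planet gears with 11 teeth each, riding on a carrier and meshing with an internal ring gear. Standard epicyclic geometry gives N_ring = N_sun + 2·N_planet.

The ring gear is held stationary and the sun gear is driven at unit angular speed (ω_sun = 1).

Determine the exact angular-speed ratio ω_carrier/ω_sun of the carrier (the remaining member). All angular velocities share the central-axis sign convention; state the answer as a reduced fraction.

15/41

N_ring = 30 + 2·11 = 52
30(ω_s−ω_c) = −52(ω_r−ω_c),  ω_r=0, ω_s=1
30(1−ω_c) = −52(0−ω_c)  ⇒  82ω_c = 30  ⇒  ω_c = 15/41
ω_c/ω_s = 15/41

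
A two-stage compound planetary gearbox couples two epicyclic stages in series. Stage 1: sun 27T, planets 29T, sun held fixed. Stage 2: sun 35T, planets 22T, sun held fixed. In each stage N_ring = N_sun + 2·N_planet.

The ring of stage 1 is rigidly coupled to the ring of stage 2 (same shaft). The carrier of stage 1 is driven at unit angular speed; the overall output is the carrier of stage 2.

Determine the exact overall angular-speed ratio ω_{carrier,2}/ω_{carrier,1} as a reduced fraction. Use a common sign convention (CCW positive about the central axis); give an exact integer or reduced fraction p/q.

4424/4845

Stage 1: N_ring = 27 + 2·29 = 85
Stage 1: 27(ω_s−ω_c) = −85(ω_r−ω_c),  ω_s=0, ω_c=1
Stage 1: ω_r = 1 − (27/85)(0−1) = 112/85
  ⇒ ω_r¹/ω_c¹ = 112/85
Stage 2: N_ring = 35 + 2·22 = 79
Stage 2: 35(ω_s−ω_c) = −79(ω_r−ω_c),  ω_s=0, ω_r=1
Stage 2: 35(0−ω_c) = −79(1−ω_c)  ⇒  114ω_c = 79  ⇒  ω_c = 79/114
  ⇒ ω_c²/ω_r² = 79/114
Coupling ω_r² = ω_r¹ ⇒ overall = 112/85 × 79/114 = 4424/4845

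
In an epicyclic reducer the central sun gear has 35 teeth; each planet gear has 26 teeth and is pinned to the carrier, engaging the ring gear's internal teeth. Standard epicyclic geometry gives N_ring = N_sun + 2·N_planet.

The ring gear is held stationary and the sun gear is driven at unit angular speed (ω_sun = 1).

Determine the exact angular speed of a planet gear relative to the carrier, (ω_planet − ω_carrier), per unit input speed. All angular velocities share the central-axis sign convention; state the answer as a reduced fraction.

-3045/3172

N_ring = 35 + 2·26 = 87
35(ω_s−ω_c) = −87(ω_r−ω_c),  ω_r=0, ω_s=1
35(1−ω_c) = −87(0−ω_c)  ⇒  122ω_c = 35  ⇒  ω_c = 35/122
sun–planet: 35·(1−35/122) = −26·(ω_p−ω_c)  ⇒  ω_p−ω_c = −(35/26)·(87/122) = -3045/3172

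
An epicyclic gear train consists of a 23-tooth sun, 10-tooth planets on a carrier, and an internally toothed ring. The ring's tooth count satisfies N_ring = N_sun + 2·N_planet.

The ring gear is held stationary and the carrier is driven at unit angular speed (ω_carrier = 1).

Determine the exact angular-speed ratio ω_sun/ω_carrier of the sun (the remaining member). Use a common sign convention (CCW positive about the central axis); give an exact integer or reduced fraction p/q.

N_ring = 23 + 2·10 = 43
23(ω_s−ω_c) = −43(ω_r−ω_c),  ω_r=0, ω_c=1
ω_s = 1 − (43/23)(0−1) = 66/23
ω_s/ω_c = 66/23

66/23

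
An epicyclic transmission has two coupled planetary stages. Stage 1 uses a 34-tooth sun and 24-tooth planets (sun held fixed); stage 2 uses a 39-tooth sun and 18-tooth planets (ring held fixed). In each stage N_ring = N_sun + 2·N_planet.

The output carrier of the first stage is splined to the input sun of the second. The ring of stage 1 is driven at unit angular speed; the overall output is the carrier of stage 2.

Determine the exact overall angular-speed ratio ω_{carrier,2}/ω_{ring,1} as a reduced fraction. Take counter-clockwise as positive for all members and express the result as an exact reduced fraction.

Stage 1: N_ring = 34 + 2·24 = 82
Stage 1: 34(ω_s−ω_c) = −82(ω_r−ω_c),  ω_s=0, ω_r=1
Stage 1: 34(0−ω_c) = −82(1−ω_c)  ⇒  116ω_c = 82  ⇒  ω_c = 41/58
  ⇒ ω_c¹/ω_r¹ = 41/58
Stage 2: N_ring = 39 + 2·18 = 75
Stage 2: 39(ω_s−ω_c) = −75(ω_r−ω_c),  ω_r=0, ω_s=1
Stage 2: 39(1−ω_c) = −75(0−ω_c)  ⇒  114ω_c = 39  ⇒  ω_c = 13/38
  ⇒ ω_c²/ω_s² = 13/38
Coupling ω_s² = ω_c¹ ⇒ overall = 41/58 × 13/38 = 533/2204

533/2204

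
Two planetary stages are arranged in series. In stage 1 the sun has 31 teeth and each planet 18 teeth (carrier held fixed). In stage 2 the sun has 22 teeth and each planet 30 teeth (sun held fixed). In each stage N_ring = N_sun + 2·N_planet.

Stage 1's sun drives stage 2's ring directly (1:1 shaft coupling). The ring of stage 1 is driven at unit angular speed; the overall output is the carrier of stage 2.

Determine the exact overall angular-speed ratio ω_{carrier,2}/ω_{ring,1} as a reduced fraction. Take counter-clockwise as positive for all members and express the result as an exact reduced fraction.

Stage 1: N_ring = 31 + 2·18 = 67
Stage 1: 31(ω_s−ω_c) = −67(ω_r−ω_c),  ω_c=0, ω_r=1
Stage 1: ω_s = 0 − (67/31)(1−0) = -67/31
  ⇒ ω_s¹/ω_r¹ = -67/31
Stage 2: N_ring = 22 + 2·30 = 82
Stage 2: 22(ω_s−ω_c) = −82(ω_r−ω_c),  ω_s=0, ω_r=1
Stage 2: 22(0−ω_c) = −82(1−ω_c)  ⇒  104ω_c = 82  ⇒  ω_c = 41/52
  ⇒ ω_c²/ω_r² = 41/52
Coupling ω_r² = ω_s¹ ⇒ overall = -67/31 × 41/52 = -2747/1612

-2747/1612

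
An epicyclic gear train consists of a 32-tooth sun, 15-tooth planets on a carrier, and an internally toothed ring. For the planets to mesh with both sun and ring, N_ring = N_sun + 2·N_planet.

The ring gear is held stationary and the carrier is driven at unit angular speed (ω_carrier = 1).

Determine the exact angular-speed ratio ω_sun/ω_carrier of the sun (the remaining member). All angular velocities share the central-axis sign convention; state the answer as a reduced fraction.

N_ring = 32 + 2·15 = 62
32(ω_s−ω_c) = −62(ω_r−ω_c),  ω_r=0, ω_c=1
ω_s = 1 − (62/32)(0−1) = 47/16
ω_s/ω_c = 47/16

47/16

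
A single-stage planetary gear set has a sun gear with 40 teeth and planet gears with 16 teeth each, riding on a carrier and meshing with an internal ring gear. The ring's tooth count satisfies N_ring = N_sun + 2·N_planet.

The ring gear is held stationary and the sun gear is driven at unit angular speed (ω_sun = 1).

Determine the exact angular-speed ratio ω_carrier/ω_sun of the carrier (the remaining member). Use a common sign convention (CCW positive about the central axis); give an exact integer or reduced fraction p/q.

N_ring = 40 + 2·16 = 72
40(ω_s−ω_c) = −72(ω_r−ω_c),  ω_r=0, ω_s=1
40(1−ω_c) = −72(0−ω_c)  ⇒  112ω_c = 40  ⇒  ω_c = 5/14
ω_c/ω_s = 5/14

5/14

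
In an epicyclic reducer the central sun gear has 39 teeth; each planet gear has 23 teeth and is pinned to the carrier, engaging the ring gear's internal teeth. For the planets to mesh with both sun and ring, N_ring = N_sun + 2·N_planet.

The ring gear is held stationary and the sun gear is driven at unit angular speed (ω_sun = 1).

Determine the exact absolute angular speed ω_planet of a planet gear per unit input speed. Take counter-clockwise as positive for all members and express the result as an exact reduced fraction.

N_ring = 39 + 2·23 = 85
39(ω_s−ω_c) = −85(ω_r−ω_c),  ω_r=0, ω_s=1
39(1−ω_c) = −85(0−ω_c)  ⇒  124ω_c = 39  ⇒  ω_c = 39/124
sun–planet: 39·(1−39/124) = −23·(ω_p−ω_c)  ⇒  ω_p−ω_c = −(39/23)·(85/124) = -3315/2852
ω_p = 39/124 − 3315/2852 = -39/46

-39/46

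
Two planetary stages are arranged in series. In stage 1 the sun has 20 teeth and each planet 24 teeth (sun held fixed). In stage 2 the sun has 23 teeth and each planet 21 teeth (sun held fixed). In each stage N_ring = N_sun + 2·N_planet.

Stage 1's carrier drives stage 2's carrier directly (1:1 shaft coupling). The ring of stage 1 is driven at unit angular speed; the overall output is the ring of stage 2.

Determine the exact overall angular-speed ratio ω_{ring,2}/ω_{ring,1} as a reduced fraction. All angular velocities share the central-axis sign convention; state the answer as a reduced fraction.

68/65

Stage 1: N_ring = 20 + 2·24 = 68
Stage 1: 20(ω_s−ω_c) = −68(ω_r−ω_c),  ω_s=0, ω_r=1
Stage 1: 20(0−ω_c) = −68(1−ω_c)  ⇒  88ω_c = 68  ⇒  ω_c = 17/22
  ⇒ ω_c¹/ω_r¹ = 17/22
Stage 2: N_ring = 23 + 2·21 = 65
Stage 2: 23(ω_s−ω_c) = −65(ω_r−ω_c),  ω_s=0, ω_c=1
Stage 2: ω_r = 1 − (23/65)(0−1) = 88/65
  ⇒ ω_r²/ω_c² = 88/65
Coupling ω_c² = ω_c¹ ⇒ overall = 17/22 × 88/65 = 68/65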